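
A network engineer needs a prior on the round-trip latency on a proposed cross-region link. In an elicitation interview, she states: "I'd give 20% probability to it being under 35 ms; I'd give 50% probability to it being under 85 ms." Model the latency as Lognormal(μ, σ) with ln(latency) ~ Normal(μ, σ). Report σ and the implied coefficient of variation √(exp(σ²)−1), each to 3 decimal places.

If T ~ Lognormal(μ,σ) then ln T ~ Normal(μ,σ), so the p-quantile of ln T is μ + z_p·σ.
ln(35) = 3.555 and ln(85) = 4.443; z_{0.2} = -0.8416, z_{0.5} = 0.
σ = (4.443 − 3.555)/(0 − (-0.8416)) = 1.054.
μ = 3.555 − (-0.8416)·1.054 = 4.443.
CV = √(exp(σ²)−1) = √(exp(1.1115)−1) = 1.428.

σ ≈ 1.054, CV ≈ 1.428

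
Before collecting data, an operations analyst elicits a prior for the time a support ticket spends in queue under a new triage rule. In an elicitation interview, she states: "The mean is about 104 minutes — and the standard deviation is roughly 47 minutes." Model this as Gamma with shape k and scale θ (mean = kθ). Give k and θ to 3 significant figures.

k ≈ 4.9, θ ≈ 21.2

For Gamma(k, scale θ): mean = kθ, variance = kθ², so CV = 1/√k.
CV = SD/mean = 47/104 = 0.4519, hence k = 1/CV² = 4.9.
Then θ = mean/k = 104/4.9 = 21.2.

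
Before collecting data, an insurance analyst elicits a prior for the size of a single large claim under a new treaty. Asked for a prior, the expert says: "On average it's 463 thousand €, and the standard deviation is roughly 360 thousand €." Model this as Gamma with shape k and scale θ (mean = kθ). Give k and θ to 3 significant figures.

For Gamma(k, scale θ): mean = kθ, variance = kθ², so CV = 1/√k.
CV = SD/mean = 360/463 = 0.7775, hence k = 1/CV² = 1.65.
Then θ = mean/k = 463/1.65 = 280.

k ≈ 1.65, θ ≈ 280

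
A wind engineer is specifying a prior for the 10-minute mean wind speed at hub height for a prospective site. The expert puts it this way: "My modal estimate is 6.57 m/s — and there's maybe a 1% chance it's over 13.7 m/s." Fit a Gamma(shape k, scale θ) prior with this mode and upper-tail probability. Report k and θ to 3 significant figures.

k ≈ 10, θ ≈ 0.728

Gamma(k,θ) with k>1 has mode (k−1)θ, so θ = 6.57/(k−1).
Need P(X < 13.7) = 0.99 with θ tied to k this way. Start at k = 2, θ = 6.57: P(X<13.7) ≈ 0.617.
Too low — raise k to concentrate. Iterating converges to k ≈ 10.
Then θ = 6.57/(10−1) ≈ 0.728.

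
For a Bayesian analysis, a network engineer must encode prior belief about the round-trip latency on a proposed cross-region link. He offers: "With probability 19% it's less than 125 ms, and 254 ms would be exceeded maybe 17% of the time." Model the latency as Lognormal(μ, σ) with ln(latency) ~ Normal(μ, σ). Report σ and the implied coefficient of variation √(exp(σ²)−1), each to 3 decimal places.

σ ≈ 0.387, CV ≈ 0.402

If T ~ Lognormal(μ,σ) then ln T ~ Normal(μ,σ), so the p-quantile of ln T is μ + z_p·σ.
ln(125) = 4.828 and ln(254) = 5.537; z_{0.19} = -0.8779, z_{0.83} = 0.9542.
σ = (5.537 − 4.828)/(0.9542 − (-0.8779)) = 0.387.
μ = 4.828 − (-0.8779)·0.387 = 5.168.
CV = √(exp(σ²)−1) = √(exp(0.1498)−1) = 0.402.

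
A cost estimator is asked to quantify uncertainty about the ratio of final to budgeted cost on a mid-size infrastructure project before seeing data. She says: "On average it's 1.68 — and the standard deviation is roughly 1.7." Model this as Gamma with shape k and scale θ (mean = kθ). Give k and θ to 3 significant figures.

For Gamma(k, scale θ): mean = kθ, variance = kθ², so CV = 1/√k.
CV = SD/mean = 1.7/1.68 = 1.012, hence k = 1/CV² = 0.977.
Then θ = mean/k = 1.68/0.977 = 1.72.

k ≈ 0.977, θ ≈ 1.72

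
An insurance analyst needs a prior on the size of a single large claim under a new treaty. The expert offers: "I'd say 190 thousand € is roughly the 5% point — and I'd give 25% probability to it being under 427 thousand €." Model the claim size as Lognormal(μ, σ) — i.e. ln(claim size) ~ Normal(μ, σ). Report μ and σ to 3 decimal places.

μ ≈ 6.620, σ ≈ 0.834

If T ~ Lognormal(μ,σ) then ln T ~ Normal(μ,σ), so the p-quantile of ln T is μ + z_p·σ.
ln(190) = 5.247 and ln(427) = 6.057; z_{0.05} = -1.645, z_{0.25} = -0.6745.
σ = (6.057 − 5.247)/(-0.6745 − (-1.645)) = 0.834.
μ = 5.247 − (-1.645)·0.834 = 6.620.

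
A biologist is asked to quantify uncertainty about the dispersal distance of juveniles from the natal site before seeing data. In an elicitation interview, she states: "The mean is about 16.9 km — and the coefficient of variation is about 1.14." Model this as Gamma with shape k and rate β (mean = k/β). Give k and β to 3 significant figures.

k ≈ 0.769, β ≈ 0.0455

For Gamma(k, rate β): mean = k/β, variance = k/β², so CV = 1/√k.
CV = 1.14, hence k = 1/CV² = 0.769.
Then β = k/mean = 0.769/16.9 = 0.0455.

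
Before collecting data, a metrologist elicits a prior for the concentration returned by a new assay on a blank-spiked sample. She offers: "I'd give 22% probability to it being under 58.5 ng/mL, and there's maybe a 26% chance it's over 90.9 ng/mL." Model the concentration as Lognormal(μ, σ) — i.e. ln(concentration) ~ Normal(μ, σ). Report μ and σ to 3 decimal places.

If T ~ Lognormal(μ,σ) then ln T ~ Normal(μ,σ), so the p-quantile of ln T is μ + z_p·σ.
ln(58.5) = 4.069 and ln(90.9) = 4.51; z_{0.22} = -0.7722, z_{0.74} = 0.6433.
σ = (4.51 − 4.069)/(0.6433 − (-0.7722)) = 0.311.
μ = 4.069 − (-0.7722)·0.311 = 4.309.

μ ≈ 4.309, σ ≈ 0.311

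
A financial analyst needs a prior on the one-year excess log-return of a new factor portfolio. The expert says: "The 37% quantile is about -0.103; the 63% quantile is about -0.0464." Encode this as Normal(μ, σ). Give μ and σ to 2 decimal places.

μ = -0.07, σ = 0.09

The p-quantile of Normal(μ,σ) is μ + z_p·σ, with z_{0.37} = -0.3319 and z_{0.63} = 0.3319.
Eliminate σ: μ = (z₂·x₁ − z₁·x₂)/(z₂ − z₁) = (0.3319·-0.103 − (-0.3319)·-0.0464)/0.6637 = -0.07.
Then σ = (x₂ − x₁)/(z₂ − z₁) = (-0.0464 − -0.103)/0.6637 = 0.09.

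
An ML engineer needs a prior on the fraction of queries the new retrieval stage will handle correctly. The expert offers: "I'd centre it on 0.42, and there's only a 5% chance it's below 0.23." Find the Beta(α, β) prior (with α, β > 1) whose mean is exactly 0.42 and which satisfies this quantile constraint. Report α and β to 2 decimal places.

α ≈ 6.83, β ≈ 9.43

With mean 0.42 fixed, write α = 0.42s, β = 0.58s where s = α+β.
Need P(θ < 0.23) = 0.05 under Beta(0.42s, 0.58s). Normal approximation: (q−m)/√(m(1−m)/s) ≈ z_{0.05} = -1.64, so s ≈ 0.42·0.58·(-1.64)²/(0.23−0.42)² = 18.3.
At s = 18.3: P(θ<0.23) ≈ 0.040. Adjusting to match 0.05 gives s ≈ 16.27.
So α = 0.42·16.27 ≈ 6.83, β = 0.58·16.27 ≈ 9.43.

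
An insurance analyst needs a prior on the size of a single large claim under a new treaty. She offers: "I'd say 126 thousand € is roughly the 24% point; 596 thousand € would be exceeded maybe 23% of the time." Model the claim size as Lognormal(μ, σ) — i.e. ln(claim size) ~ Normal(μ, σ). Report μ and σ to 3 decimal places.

μ ≈ 5.596, σ ≈ 1.075

If T ~ Lognormal(μ,σ) then ln T ~ Normal(μ,σ), so the p-quantile of ln T is μ + z_p·σ.
ln(126) = 4.836 and ln(596) = 6.39; z_{0.24} = -0.7063, z_{0.77} = 0.7388.
σ = (6.39 − 4.836)/(0.7388 − (-0.7063)) = 1.075.
μ = 4.836 − (-0.7063)·1.075 = 5.596.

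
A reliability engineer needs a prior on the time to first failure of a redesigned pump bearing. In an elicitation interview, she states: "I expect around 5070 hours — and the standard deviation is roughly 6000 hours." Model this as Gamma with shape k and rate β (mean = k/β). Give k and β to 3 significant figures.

For Gamma(k, rate β): mean = k/β, variance = k/β², so CV = 1/√k.
CV = SD/mean = 6000/5070 = 1.183, hence k = 1/CV² = 0.714.
Then β = k/mean = 0.714/5070 = 0.000141.

k ≈ 0.714, β ≈ 0.000141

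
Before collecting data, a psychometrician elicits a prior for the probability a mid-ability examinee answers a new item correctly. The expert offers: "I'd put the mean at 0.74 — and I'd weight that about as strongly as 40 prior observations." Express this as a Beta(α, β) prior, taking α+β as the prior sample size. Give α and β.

α = 29.6, β = 10.4

Under the effective-sample-size interpretation, Beta(α, β) has prior mean α/(α+β) and prior sample size α+β.
So α+β = 40 and α/(α+β) = 0.74, giving α = 0.74·40 = 29.6 and β = 40 − 29.6 = 10.4.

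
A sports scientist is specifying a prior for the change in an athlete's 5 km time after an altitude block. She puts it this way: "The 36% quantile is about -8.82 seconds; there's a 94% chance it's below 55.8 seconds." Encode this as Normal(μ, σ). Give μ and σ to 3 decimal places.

μ = 3.287, σ = 33.775

The p-quantile of Normal(μ,σ) is μ + z_p·σ, with z_{0.36} = -0.3585 and z_{0.94} = 1.555.
Eliminate σ: μ = (z₂·x₁ − z₁·x₂)/(z₂ − z₁) = (1.555·-8.82 − (-0.3585)·55.8)/1.913 = 3.287.
Then σ = (x₂ − x₁)/(z₂ − z₁) = (55.8 − -8.82)/1.913 = 33.775.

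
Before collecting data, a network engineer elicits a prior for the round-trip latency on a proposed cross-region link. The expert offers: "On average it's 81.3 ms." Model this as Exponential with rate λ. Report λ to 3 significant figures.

Exponential mean = 1/λ, so λ = 1/81.3 = 0.0123.

λ ≈ 0.0123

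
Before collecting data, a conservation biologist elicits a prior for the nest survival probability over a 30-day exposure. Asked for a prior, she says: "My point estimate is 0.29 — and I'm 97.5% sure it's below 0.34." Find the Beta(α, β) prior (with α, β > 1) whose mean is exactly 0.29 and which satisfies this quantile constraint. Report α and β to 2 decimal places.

α ≈ 95.87, β ≈ 234.73

With mean 0.29 fixed, write α = 0.29s, β = 0.71s where s = α+β.
Need P(θ < 0.34) = 0.975 under Beta(0.29s, 0.71s). Normal approximation: (q−m)/√(m(1−m)/s) ≈ z_{0.975} = 1.96, so s ≈ 0.29·0.71·(1.96)²/(0.34−0.29)² = 316.4.
At s = 316.4: P(θ<0.34) ≈ 0.972. Adjusting to match 0.975 gives s ≈ 330.60.
So α = 0.29·330.60 ≈ 95.87, β = 0.71·330.60 ≈ 234.73.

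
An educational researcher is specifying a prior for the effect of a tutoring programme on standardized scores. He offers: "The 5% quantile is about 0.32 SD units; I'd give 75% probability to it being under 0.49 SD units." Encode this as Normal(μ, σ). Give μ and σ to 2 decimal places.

μ = 0.44, σ = 0.07

The p-quantile of Normal(μ,σ) is μ + z_p·σ, with z_{0.05} = -1.645 and z_{0.75} = 0.6745.
Eliminate σ: μ = (z₂·x₁ − z₁·x₂)/(z₂ − z₁) = (0.6745·0.32 − (-1.645)·0.49)/2.319 = 0.44.
Then σ = (x₂ − x₁)/(z₂ − z₁) = (0.49 − 0.32)/2.319 = 0.07.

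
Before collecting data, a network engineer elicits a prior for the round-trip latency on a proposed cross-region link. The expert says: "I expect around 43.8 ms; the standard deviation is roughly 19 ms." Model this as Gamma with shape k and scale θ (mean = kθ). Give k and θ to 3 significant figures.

For Gamma(k, scale θ): mean = kθ, variance = kθ², so CV = 1/√k.
CV = SD/mean = 19/43.8 = 0.4338, hence k = 1/CV² = 5.31.
Then θ = mean/k = 43.8/5.31 = 8.24.

k ≈ 5.31, θ ≈ 8.24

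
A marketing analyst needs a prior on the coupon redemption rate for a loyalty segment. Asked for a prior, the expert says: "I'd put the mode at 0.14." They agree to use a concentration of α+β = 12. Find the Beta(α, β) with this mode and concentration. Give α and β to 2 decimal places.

α = 2.40, β = 9.60

For α,β > 1 the Beta mode is (α−1)/(α+β−2). With α+β = 12, the mode is (α−1)/10.
Set (α−1)/10 = 0.14 → α = 1 + 0.14·10 = 2.40.
β = 12 − α = 9.60.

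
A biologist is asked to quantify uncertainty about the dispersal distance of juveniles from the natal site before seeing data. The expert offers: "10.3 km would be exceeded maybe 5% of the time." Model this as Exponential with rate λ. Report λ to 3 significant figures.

P(T > 10.3) = e^(−λ·10.3) = 0.05, so λ = −ln(0.05)/10.3 = 0.291.

λ ≈ 0.291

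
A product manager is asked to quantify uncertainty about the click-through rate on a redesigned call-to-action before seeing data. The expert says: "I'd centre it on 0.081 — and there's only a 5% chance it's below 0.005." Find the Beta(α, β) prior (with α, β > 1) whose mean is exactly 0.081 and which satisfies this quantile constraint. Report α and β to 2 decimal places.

With mean 0.081 fixed, write α = 0.081s, β = 0.919s where s = α+β.
Need P(θ < 0.005) = 0.05 under Beta(0.081s, 0.919s). Normal approximation: (q−m)/√(m(1−m)/s) ≈ z_{0.05} = -1.64, so s ≈ 0.081·0.919·(-1.64)²/(0.005−0.081)² = 34.9.
At s = 34.9: P(θ<0.005) ≈ 0.001. Adjusting to match 0.05 gives s ≈ 12.89.
So α = 0.081·12.89 ≈ 1.04, β = 0.919·12.89 ≈ 11.84.

α ≈ 1.04, β ≈ 11.84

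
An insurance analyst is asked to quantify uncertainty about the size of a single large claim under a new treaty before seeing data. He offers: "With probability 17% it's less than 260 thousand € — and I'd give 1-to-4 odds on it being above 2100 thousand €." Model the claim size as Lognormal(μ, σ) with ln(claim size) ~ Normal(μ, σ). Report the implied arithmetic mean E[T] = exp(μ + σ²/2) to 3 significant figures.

If T ~ Lognormal(μ,σ) then ln T ~ Normal(μ,σ), so the p-quantile of ln T is μ + z_p·σ.
ln(260) = 5.561 and ln(2100) = 7.65; z_{0.17} = -0.9542, z_{0.8} = 0.8416.
σ = (7.65 − 5.561)/(0.8416 − (-0.9542)) = 1.163.
μ = 5.561 − (-0.9542)·1.163 = 6.671.
E[T] = exp(μ + σ²/2) = exp(6.671 + 0.6766) = 1550 thousand €.

E[T] ≈ 1550 thousand €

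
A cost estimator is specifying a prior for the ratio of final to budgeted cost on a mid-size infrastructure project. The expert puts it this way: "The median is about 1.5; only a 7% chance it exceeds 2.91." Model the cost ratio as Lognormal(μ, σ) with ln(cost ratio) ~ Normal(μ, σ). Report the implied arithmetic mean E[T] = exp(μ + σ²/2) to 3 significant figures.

E[T] ≈ 1.66

If T ~ Lognormal(μ,σ) then ln T ~ Normal(μ,σ), so the p-quantile of ln T is μ + z_p·σ.
ln(1.5) = 0.4055 and ln(2.91) = 1.068; z_{0.5} = 0, z_{0.93} = 1.476.
σ = (1.068 − 0.4055)/(1.476 − (0)) = 0.449.
μ = 0.4055 − (0)·0.449 = 0.405.
E[T] = exp(μ + σ²/2) = exp(0.405 + 0.1008) = 1.66.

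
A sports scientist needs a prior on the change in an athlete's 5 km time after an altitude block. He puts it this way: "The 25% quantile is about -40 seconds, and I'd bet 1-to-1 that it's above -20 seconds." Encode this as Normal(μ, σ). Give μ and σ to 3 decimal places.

μ = -20.000, σ = 29.652

For Normal(μ,σ), the p-quantile is μ + z_p·σ. Here z_{0.25} = -0.6745, z_{0.5} = 0.
So -40 = μ − 0.6745σ and -20 = μ + 0σ.
Subtracting: σ = (-20 − -40)/(0 − (-0.6745)) = 29.652.
Then μ = -40 − (-0.6745)·29.652 = -20.000.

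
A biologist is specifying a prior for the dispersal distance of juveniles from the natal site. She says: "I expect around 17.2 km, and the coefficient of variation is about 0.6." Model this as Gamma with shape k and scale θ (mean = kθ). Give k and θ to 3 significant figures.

k ≈ 2.78, θ ≈ 6.19

For Gamma(k, scale θ): mean = kθ, variance = kθ², so CV = 1/√k.
CV = 0.6, hence k = 1/CV² = 2.78.
Then θ = mean/k = 17.2/2.78 = 6.19.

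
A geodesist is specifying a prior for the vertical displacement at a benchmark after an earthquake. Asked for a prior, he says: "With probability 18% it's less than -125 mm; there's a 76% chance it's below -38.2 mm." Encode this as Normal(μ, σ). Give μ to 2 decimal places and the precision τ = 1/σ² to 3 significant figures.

μ = -76.00, τ = 0.000349

The p-quantile of Normal(μ,σ) is μ + z_p·σ, with z_{0.18} = -0.9154 and z_{0.76} = 0.7063.
Eliminate σ: μ = (z₂·x₁ − z₁·x₂)/(z₂ − z₁) = (0.7063·-125 − (-0.9154)·-38.2)/1.622 = -76.00.
Then σ = (x₂ − x₁)/(z₂ − z₁) = (-38.2 − -125)/1.622 = 53.53.
Precision τ = 1/σ² = 1/53.53² = 0.000349.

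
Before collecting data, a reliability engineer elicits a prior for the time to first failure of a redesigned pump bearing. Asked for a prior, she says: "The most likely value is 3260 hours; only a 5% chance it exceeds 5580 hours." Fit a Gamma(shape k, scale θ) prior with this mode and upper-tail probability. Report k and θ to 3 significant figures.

k ≈ 10.7, θ ≈ 337

Gamma(k,θ) with k>1 has mode (k−1)θ, so θ = 3260/(k−1).
Need P(X < 5580) = 0.95 with θ tied to k this way. Start at k = 2, θ = 3260: P(X<5580) ≈ 0.510.
Too low — raise k to concentrate. Iterating converges to k ≈ 10.7.
Then θ = 3260/(10.7−1) ≈ 337.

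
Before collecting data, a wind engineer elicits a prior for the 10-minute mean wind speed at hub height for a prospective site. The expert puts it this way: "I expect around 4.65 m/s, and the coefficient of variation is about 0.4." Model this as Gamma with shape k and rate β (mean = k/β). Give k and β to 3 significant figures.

k ≈ 6.25, β ≈ 1.34

For Gamma(k, rate β): mean = k/β, variance = k/β², so CV = 1/√k.
CV = 0.4, hence k = 1/CV² = 6.25.
Then β = k/mean = 6.25/4.65 = 1.34.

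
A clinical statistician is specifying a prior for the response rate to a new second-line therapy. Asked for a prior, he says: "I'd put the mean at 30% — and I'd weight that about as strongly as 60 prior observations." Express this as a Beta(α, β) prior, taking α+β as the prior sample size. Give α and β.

Under the effective-sample-size interpretation, Beta(α, β) has prior mean α/(α+β) and prior sample size α+β.
So α+β = 60 and α/(α+β) = 0.3, giving α = 0.3·60 = 18 and β = 60 − 18 = 42.

α = 18, β = 42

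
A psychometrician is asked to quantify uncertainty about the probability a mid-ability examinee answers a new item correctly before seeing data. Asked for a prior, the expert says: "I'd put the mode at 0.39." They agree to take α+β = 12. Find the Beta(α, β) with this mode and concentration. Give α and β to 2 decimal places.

α = 4.90, β = 7.10

For α,β > 1 the Beta mode is (α−1)/(α+β−2). With α+β = 12, the mode is (α−1)/10.
Set (α−1)/10 = 0.39 → α = 1 + 0.39·10 = 4.90.
β = 12 − α = 7.10.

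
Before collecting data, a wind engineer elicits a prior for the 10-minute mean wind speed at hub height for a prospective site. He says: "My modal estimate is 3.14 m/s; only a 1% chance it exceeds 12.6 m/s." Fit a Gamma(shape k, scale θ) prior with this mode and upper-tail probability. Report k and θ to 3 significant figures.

k ≈ 3.16, θ ≈ 1.45

Gamma(k,θ) with k>1 has mode (k−1)θ, so θ = 3.14/(k−1).
Need P(X < 12.6) = 0.99 with θ tied to k this way. Start at k = 2, θ = 3.14: P(X<12.6) ≈ 0.909.
Too low — raise k to concentrate. Iterating converges to k ≈ 3.16.
Then θ = 3.14/(3.16−1) ≈ 1.45.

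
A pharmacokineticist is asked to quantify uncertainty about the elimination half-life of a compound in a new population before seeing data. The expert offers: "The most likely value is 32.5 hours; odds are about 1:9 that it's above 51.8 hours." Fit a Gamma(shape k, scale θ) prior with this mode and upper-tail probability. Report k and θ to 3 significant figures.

Gamma(k,θ) with k>1 has mode (k−1)θ, so θ = 32.5/(k−1).
Need P(X < 51.8) = 0.9 with θ tied to k this way. Start at k = 2, θ = 32.5: P(X<51.8) ≈ 0.473.
Too low — raise k to concentrate. Iterating converges to k ≈ 9.64.
Then θ = 32.5/(9.64−1) ≈ 3.76.

k ≈ 9.64, θ ≈ 3.76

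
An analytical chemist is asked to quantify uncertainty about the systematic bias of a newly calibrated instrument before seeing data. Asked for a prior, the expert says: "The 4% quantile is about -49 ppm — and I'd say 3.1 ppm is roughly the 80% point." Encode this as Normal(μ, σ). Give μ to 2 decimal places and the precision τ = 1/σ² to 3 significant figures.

The p-quantile of Normal(μ,σ) is μ + z_p·σ, with z_{0.04} = -1.751 and z_{0.8} = 0.8416.
Eliminate σ: μ = (z₂·x₁ − z₁·x₂)/(z₂ − z₁) = (0.8416·-49 − (-1.751)·3.1)/2.592 = -13.81.
Then σ = (x₂ − x₁)/(z₂ − z₁) = (3.1 − -49)/2.592 = 20.10.
Precision τ = 1/σ² = 1/20.1² = 0.00248.

μ = -13.81, τ = 0.00248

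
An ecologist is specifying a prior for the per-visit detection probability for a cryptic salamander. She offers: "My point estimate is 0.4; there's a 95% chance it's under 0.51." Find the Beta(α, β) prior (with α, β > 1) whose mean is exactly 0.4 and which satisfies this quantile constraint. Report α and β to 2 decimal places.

With mean 0.4 fixed, write α = 0.4s, β = 0.6s where s = α+β.
Need P(θ < 0.51) = 0.95 under Beta(0.4s, 0.6s). Normal approximation: (q−m)/√(m(1−m)/s) ≈ z_{0.95} = 1.64, so s ≈ 0.4·0.6·(1.64)²/(0.51−0.4)² = 53.7.
At s = 53.7: P(θ<0.51) ≈ 0.948. Adjusting to match 0.95 gives s ≈ 54.86.
So α = 0.4·54.86 ≈ 21.94, β = 0.6·54.86 ≈ 32.91.

α ≈ 21.94, β ≈ 32.91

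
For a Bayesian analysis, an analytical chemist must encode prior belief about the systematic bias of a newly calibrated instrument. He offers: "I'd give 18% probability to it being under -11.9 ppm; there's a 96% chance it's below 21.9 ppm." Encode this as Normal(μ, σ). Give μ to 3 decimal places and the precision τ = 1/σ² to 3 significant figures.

μ = -0.295, τ = 0.00622

For Normal(μ,σ), the p-quantile is μ + z_p·σ. Here z_{0.18} = -0.9154, z_{0.96} = 1.751.
So -11.9 = μ − 0.9154σ and 21.9 = μ + 1.751σ.
Subtracting: σ = (21.9 − -11.9)/(1.751 − (-0.9154)) = 12.678.
Then μ = -11.9 − (-0.9154)·12.678 = -0.295.
Precision τ = 1/σ² = 1/12.68² = 0.00622.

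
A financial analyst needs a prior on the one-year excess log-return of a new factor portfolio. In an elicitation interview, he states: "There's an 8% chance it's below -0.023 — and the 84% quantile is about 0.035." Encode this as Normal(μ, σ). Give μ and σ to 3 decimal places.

μ = 0.011, σ = 0.024

For Normal(μ,σ), the p-quantile is μ + z_p·σ. Here z_{0.08} = -1.405, z_{0.84} = 0.9945.
So -0.023 = μ − 1.405σ and 0.035 = μ + 0.9945σ.
Subtracting: σ = (0.035 − -0.023)/(0.9945 − (-1.405)) = 0.024.
Then μ = -0.023 − (-1.405)·0.024 = 0.011.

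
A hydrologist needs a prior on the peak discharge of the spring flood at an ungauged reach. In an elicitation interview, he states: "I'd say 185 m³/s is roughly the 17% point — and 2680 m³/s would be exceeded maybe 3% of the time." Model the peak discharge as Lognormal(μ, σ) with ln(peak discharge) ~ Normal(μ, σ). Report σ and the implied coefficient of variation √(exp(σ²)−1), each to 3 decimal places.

σ ≈ 0.943, CV ≈ 1.197

If T ~ Lognormal(μ,σ) then ln T ~ Normal(μ,σ), so the p-quantile of ln T is μ + z_p·σ.
ln(185) = 5.22 and ln(2680) = 7.894; z_{0.17} = -0.9542, z_{0.97} = 1.881.
σ = (7.894 − 5.22)/(1.881 − (-0.9542)) = 0.943.
μ = 5.22 − (-0.9542)·0.943 = 6.120.
CV = √(exp(σ²)−1) = √(exp(0.8891)−1) = 1.197.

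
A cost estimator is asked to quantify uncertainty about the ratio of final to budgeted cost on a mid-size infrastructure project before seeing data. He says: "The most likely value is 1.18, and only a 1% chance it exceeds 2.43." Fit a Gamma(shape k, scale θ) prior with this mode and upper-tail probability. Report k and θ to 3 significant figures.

k ≈ 10.4, θ ≈ 0.126

Gamma(k,θ) with k>1 has mode (k−1)θ, so θ = 1.18/(k−1).
Need P(X < 2.43) = 0.99 with θ tied to k this way. Start at k = 2, θ = 1.18: P(X<2.43) ≈ 0.610.
Too low — raise k to concentrate. Iterating converges to k ≈ 10.4.
Then θ = 1.18/(10.4−1) ≈ 0.126.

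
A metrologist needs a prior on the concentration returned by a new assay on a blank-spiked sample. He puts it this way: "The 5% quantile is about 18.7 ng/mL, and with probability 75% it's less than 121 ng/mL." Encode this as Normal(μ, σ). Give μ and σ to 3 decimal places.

The p-quantile of Normal(μ,σ) is μ + z_p·σ, with z_{0.05} = -1.645 and z_{0.75} = 0.6745.
Eliminate σ: μ = (z₂·x₁ − z₁·x₂)/(z₂ − z₁) = (0.6745·18.7 − (-1.645)·121)/2.319 = 91.250.
Then σ = (x₂ − x₁)/(z₂ − z₁) = (121 − 18.7)/2.319 = 44.107.

μ = 91.250, σ = 44.107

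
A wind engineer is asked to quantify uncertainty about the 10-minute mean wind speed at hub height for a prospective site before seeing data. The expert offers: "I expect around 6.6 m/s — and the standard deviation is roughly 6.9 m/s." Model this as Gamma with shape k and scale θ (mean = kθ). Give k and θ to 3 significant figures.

For Gamma(k, scale θ): mean = kθ, variance = kθ², so CV = 1/√k.
CV = SD/mean = 6.9/6.6 = 1.045, hence k = 1/CV² = 0.915.
Then θ = mean/k = 6.6/0.915 = 7.21.

k ≈ 0.915, θ ≈ 7.21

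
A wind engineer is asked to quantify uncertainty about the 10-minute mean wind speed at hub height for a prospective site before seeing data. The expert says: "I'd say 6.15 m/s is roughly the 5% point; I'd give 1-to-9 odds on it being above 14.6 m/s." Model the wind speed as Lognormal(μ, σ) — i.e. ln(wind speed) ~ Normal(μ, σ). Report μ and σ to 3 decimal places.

μ ≈ 2.302, σ ≈ 0.295

If T ~ Lognormal(μ,σ) then ln T ~ Normal(μ,σ), so the p-quantile of ln T is μ + z_p·σ.
ln(6.15) = 1.816 and ln(14.6) = 2.681; z_{0.05} = -1.645, z_{0.9} = 1.282.
σ = (2.681 − 1.816)/(1.282 − (-1.645)) = 0.295.
μ = 1.816 − (-1.645)·0.295 = 2.302.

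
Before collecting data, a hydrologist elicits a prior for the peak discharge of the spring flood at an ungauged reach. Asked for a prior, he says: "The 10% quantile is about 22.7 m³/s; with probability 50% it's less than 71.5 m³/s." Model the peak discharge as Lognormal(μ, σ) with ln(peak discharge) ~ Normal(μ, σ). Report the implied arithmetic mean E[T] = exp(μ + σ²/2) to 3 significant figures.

E[T] ≈ 107 m³/s

If T ~ Lognormal(μ,σ) then ln T ~ Normal(μ,σ), so the p-quantile of ln T is μ + z_p·σ.
ln(22.7) = 3.122 and ln(71.5) = 4.27; z_{0.1} = -1.282, z_{0.5} = 0.
σ = (4.27 − 3.122)/(0 − (-1.282)) = 0.895.
μ = 3.122 − (-1.282)·0.895 = 4.270.
E[T] = exp(μ + σ²/2) = exp(4.270 + 0.4008) = 107 m³/s.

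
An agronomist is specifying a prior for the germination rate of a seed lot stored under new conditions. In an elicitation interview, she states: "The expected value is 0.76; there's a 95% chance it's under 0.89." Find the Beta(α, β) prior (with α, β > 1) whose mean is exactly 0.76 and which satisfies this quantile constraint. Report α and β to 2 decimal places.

With mean 0.76 fixed, write α = 0.76s, β = 0.24s where s = α+β.
Need P(θ < 0.89) = 0.95 under Beta(0.76s, 0.24s). Normal approximation: (q−m)/√(m(1−m)/s) ≈ z_{0.95} = 1.64, so s ≈ 0.76·0.24·(1.64)²/(0.89−0.76)² = 29.2.
At s = 29.2: P(θ<0.89) ≈ 0.970. Adjusting to match 0.95 gives s ≈ 22.81.
So α = 0.76·22.81 ≈ 17.34, β = 0.24·22.81 ≈ 5.48.

α ≈ 17.34, β ≈ 5.48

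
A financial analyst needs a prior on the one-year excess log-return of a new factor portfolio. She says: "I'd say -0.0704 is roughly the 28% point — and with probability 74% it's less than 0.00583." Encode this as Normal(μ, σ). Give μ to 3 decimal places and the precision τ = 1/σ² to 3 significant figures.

μ = -0.034, τ = 259

The p-quantile of Normal(μ,σ) is μ + z_p·σ, with z_{0.28} = -0.5828 and z_{0.74} = 0.6433.
Eliminate σ: μ = (z₂·x₁ − z₁·x₂)/(z₂ − z₁) = (0.6433·-0.0704 − (-0.5828)·0.00583)/1.226 = -0.034.
Then σ = (x₂ − x₁)/(z₂ − z₁) = (0.00583 − -0.0704)/1.226 = 0.062.
Precision τ = 1/σ² = 1/0.06217² = 259.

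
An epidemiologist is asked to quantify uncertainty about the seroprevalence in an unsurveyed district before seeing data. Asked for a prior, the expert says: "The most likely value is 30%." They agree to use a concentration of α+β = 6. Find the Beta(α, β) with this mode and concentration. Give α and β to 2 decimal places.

For α,β > 1 the Beta mode is (α−1)/(α+β−2). With α+β = 6, the mode is (α−1)/4.
Set (α−1)/4 = 0.3 → α = 1 + 0.3·4 = 2.20.
β = 6 − α = 3.80.

α = 2.20, β = 3.80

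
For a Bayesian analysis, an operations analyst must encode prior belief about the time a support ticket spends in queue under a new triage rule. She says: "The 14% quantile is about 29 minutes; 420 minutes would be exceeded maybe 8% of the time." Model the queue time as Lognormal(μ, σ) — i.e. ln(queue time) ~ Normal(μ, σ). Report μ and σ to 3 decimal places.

μ ≈ 4.529, σ ≈ 1.075

If T ~ Lognormal(μ,σ) then ln T ~ Normal(μ,σ), so the p-quantile of ln T is μ + z_p·σ.
ln(29) = 3.367 and ln(420) = 6.04; z_{0.14} = -1.08, z_{0.92} = 1.405.
σ = (6.04 − 3.367)/(1.405 − (-1.08)) = 1.075.
μ = 3.367 − (-1.08)·1.075 = 4.529.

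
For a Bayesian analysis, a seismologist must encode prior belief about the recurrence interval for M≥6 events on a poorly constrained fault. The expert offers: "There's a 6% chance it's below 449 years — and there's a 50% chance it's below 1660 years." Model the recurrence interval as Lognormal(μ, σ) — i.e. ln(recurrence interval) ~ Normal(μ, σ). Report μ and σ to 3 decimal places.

μ ≈ 7.415, σ ≈ 0.841

If T ~ Lognormal(μ,σ) then ln T ~ Normal(μ,σ), so the p-quantile of ln T is μ + z_p·σ.
ln(449) = 6.107 and ln(1660) = 7.415; z_{0.06} = -1.555, z_{0.5} = 0.
σ = (7.415 − 6.107)/(0 − (-1.555)) = 0.841.
μ = 6.107 − (-1.555)·0.841 = 7.415.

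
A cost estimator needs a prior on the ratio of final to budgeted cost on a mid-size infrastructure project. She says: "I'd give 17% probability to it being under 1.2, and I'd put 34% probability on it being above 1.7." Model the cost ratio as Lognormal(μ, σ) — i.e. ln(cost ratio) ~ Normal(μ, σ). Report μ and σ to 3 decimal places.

μ ≈ 0.426, σ ≈ 0.255

If T ~ Lognormal(μ,σ) then ln T ~ Normal(μ,σ), so the p-quantile of ln T is μ + z_p·σ.
ln(1.2) = 0.1823 and ln(1.7) = 0.5306; z_{0.17} = -0.9542, z_{0.66} = 0.4125.
σ = (0.5306 − 0.1823)/(0.4125 − (-0.9542)) = 0.255.
μ = 0.1823 − (-0.9542)·0.255 = 0.426.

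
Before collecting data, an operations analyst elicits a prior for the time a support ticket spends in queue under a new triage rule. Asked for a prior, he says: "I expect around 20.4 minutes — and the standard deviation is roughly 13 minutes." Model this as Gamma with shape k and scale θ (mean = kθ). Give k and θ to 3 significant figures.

k ≈ 2.46, θ ≈ 8.28

For Gamma(k, scale θ): mean = kθ, variance = kθ², so CV = 1/√k.
CV = SD/mean = 13/20.4 = 0.6373, hence k = 1/CV² = 2.46.
Then θ = mean/k = 20.4/2.46 = 8.28.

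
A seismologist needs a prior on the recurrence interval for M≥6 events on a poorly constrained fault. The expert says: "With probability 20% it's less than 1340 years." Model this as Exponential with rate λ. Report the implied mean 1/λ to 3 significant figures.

P(T < 1340.0) = 1 − e^(−λ·1340.0) = 0.2, so λ = −ln(1−0.2)/1340.0 = −ln(0.8)/1340.0 = 0.000167.
Mean = 1/λ = 6010 years.

mean ≈ 6010 years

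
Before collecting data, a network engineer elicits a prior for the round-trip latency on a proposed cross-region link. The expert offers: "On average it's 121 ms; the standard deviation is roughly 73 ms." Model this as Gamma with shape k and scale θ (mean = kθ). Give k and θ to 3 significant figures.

For Gamma(k, scale θ): mean = kθ, variance = kθ², so CV = 1/√k.
CV = SD/mean = 73/121 = 0.6033, hence k = 1/CV² = 2.75.
Then θ = mean/k = 121/2.75 = 44.

k ≈ 2.75, θ ≈ 44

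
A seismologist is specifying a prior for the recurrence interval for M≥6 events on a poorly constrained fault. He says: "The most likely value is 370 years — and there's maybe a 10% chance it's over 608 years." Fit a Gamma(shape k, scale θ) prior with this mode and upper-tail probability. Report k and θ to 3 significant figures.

Gamma(k,θ) with k>1 has mode (k−1)θ, so θ = 370/(k−1).
Need P(X < 608) = 0.9 with θ tied to k this way. Start at k = 2, θ = 370: P(X<608) ≈ 0.489.
Too low — raise k to concentrate. Iterating converges to k ≈ 8.64.
Then θ = 370/(8.64−1) ≈ 48.4.

k ≈ 8.64, θ ≈ 48.4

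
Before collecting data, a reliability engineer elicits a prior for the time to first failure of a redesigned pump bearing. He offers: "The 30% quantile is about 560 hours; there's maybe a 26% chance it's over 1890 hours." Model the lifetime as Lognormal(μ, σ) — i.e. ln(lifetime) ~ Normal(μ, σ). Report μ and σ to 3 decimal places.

If T ~ Lognormal(μ,σ) then ln T ~ Normal(μ,σ), so the p-quantile of ln T is μ + z_p·σ.
ln(560) = 6.328 and ln(1890) = 7.544; z_{0.3} = -0.5244, z_{0.74} = 0.6433.
σ = (7.544 − 6.328)/(0.6433 − (-0.5244)) = 1.042.
μ = 6.328 − (-0.5244)·1.042 = 6.874.

μ ≈ 6.874, σ ≈ 1.042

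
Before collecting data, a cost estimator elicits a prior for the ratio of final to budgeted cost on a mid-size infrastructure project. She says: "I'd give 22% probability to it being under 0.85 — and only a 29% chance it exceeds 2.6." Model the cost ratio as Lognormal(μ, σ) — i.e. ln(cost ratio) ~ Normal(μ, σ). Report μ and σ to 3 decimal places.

If T ~ Lognormal(μ,σ) then ln T ~ Normal(μ,σ), so the p-quantile of ln T is μ + z_p·σ.
ln(0.85) = -0.1625 and ln(2.6) = 0.9555; z_{0.22} = -0.7722, z_{0.71} = 0.5534.
σ = (0.9555 − -0.1625)/(0.5534 − (-0.7722)) = 0.843.
μ = -0.1625 − (-0.7722)·0.843 = 0.489.

μ ≈ 0.489, σ ≈ 0.843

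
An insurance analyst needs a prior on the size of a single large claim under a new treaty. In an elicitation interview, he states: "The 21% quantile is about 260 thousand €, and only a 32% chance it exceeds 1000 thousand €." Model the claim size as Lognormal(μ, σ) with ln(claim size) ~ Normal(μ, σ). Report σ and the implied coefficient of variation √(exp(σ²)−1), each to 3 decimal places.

If T ~ Lognormal(μ,σ) then ln T ~ Normal(μ,σ), so the p-quantile of ln T is μ + z_p·σ.
ln(260) = 5.561 and ln(1000) = 6.908; z_{0.21} = -0.8064, z_{0.68} = 0.4677.
σ = (6.908 − 5.561)/(0.4677 − (-0.8064)) = 1.057.
μ = 5.561 − (-0.8064)·1.057 = 6.413.
CV = √(exp(σ²)−1) = √(exp(1.1178)−1) = 1.435.

σ ≈ 1.057, CV ≈ 1.435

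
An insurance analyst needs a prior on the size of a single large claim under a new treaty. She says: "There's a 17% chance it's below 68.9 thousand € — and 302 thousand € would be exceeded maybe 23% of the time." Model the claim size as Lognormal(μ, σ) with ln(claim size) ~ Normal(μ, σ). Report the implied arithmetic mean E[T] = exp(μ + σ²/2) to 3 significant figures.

E[T] ≈ 232 thousand €

If T ~ Lognormal(μ,σ) then ln T ~ Normal(μ,σ), so the p-quantile of ln T is μ + z_p·σ.
ln(68.9) = 4.233 and ln(302) = 5.71; z_{0.17} = -0.9542, z_{0.77} = 0.7388.
σ = (5.71 − 4.233)/(0.7388 − (-0.9542)) = 0.873.
μ = 4.233 − (-0.9542)·0.873 = 5.066.
E[T] = exp(μ + σ²/2) = exp(5.066 + 0.3809) = 232 thousand €.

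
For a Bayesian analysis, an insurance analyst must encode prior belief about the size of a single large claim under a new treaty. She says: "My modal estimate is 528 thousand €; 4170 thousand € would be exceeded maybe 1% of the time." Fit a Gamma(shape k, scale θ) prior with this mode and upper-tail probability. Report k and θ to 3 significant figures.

Gamma(k,θ) with k>1 has mode (k−1)θ, so θ = 528/(k−1).
Need P(X < 4170) = 0.99 with θ tied to k this way. Start at k = 2, θ = 528: P(X<4170) ≈ 0.997.
Too high — lower k to spread out. Iterating converges to k ≈ 1.79.
Then θ = 528/(1.79−1) ≈ 668.

k ≈ 1.79, θ ≈ 668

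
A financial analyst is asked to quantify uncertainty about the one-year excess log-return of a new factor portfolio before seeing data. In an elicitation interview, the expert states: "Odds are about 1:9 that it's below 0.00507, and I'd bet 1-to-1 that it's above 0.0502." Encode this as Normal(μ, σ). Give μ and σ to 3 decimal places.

The p-quantile of Normal(μ,σ) is μ + z_p·σ, with z_{0.1} = -1.282 and z_{0.5} = 0.
Eliminate σ: μ = (z₂·x₁ − z₁·x₂)/(z₂ − z₁) = (0·0.00507 − (-1.282)·0.0502)/1.282 = 0.050.
Then σ = (x₂ − x₁)/(z₂ − z₁) = (0.0502 − 0.00507)/1.282 = 0.035.

μ = 0.050, σ = 0.035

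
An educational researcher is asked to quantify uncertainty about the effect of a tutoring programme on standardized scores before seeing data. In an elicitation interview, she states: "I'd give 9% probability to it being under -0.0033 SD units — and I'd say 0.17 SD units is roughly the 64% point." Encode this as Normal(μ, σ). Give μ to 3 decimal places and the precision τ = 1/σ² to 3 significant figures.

μ = 0.133, τ = 96.1

The p-quantile of Normal(μ,σ) is μ + z_p·σ, with z_{0.09} = -1.341 and z_{0.64} = 0.3585.
Eliminate σ: μ = (z₂·x₁ − z₁·x₂)/(z₂ − z₁) = (0.3585·-0.0033 − (-1.341)·0.17)/1.699 = 0.133.
Then σ = (x₂ − x₁)/(z₂ − z₁) = (0.17 − -0.0033)/1.699 = 0.102.
Precision τ = 1/σ² = 1/0.102² = 96.1.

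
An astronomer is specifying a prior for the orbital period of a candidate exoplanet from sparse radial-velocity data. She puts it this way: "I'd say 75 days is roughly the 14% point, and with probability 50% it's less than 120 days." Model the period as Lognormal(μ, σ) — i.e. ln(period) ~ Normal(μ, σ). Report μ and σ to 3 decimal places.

μ ≈ 4.787, σ ≈ 0.435

If T ~ Lognormal(μ,σ) then ln T ~ Normal(μ,σ), so the p-quantile of ln T is μ + z_p·σ.
ln(75) = 4.317 and ln(120) = 4.787; z_{0.14} = -1.08, z_{0.5} = 0.
σ = (4.787 − 4.317)/(0 − (-1.08)) = 0.435.
μ = 4.317 − (-1.08)·0.435 = 4.787.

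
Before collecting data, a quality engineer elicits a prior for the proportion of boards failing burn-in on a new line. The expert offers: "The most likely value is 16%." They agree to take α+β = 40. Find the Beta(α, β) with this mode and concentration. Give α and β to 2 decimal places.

For α,β > 1 the Beta mode is (α−1)/(α+β−2). With α+β = 40, the mode is (α−1)/38.
Set (α−1)/38 = 0.16 → α = 1 + 0.16·38 = 7.08.
β = 40 − α = 32.92.

α = 7.08, β = 32.92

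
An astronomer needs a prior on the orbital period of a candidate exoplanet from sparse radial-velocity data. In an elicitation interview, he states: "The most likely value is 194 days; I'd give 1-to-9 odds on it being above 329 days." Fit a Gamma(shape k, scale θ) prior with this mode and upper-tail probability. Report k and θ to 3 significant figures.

k ≈ 7.78, θ ≈ 28.6

Gamma(k,θ) with k>1 has mode (k−1)θ, so θ = 194/(k−1).
Need P(X < 329) = 0.9 with θ tied to k this way. Start at k = 2, θ = 194: P(X<329) ≈ 0.505.
Too low — raise k to concentrate. Iterating converges to k ≈ 7.78.
Then θ = 194/(7.78−1) ≈ 28.6.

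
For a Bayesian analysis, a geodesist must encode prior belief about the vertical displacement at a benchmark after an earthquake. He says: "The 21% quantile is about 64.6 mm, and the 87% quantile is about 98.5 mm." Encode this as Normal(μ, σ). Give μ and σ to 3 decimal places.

μ = 78.744, σ = 17.539

For Normal(μ,σ), the p-quantile is μ + z_p·σ. Here z_{0.21} = -0.8064, z_{0.87} = 1.126.
So 64.6 = μ − 0.8064σ and 98.5 = μ + 1.126σ.
Subtracting: σ = (98.5 − 64.6)/(1.126 − (-0.8064)) = 17.539.
Then μ = 64.6 − (-0.8064)·17.539 = 78.744.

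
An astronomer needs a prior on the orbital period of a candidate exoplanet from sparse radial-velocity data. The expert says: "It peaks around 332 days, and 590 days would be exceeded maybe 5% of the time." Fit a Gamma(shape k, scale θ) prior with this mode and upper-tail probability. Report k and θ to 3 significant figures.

k ≈ 9.43, θ ≈ 39.4

Gamma(k,θ) with k>1 has mode (k−1)θ, so θ = 332/(k−1).
Need P(X < 590) = 0.95 with θ tied to k this way. Start at k = 2, θ = 332: P(X<590) ≈ 0.530.
Too low — raise k to concentrate. Iterating converges to k ≈ 9.43.
Then θ = 332/(9.43−1) ≈ 39.4.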